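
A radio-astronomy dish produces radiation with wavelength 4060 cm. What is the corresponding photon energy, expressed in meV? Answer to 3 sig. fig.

3.05 × 10^-5 meV

(h = 6.62607015 × 10^-34 J·s, c = 2.99792458 × 10^8 m/s, 1 eV = 1.602176634 × 10^-19 J.)
In SI units: λ = 4060 cm = 40.6 m.
Apply E = hc/λ: E = 4.893 × 10^-27 J.
Converting to meV: E = 3.054 × 10^-5 meV ≈ 3.05 × 10^-5 meV.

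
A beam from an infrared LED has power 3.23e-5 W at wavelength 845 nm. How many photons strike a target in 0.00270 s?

Total energy: E_total = P·t = 3.23e-5 × 0.00270 = 8.721e-8 J.
Per-photon energy: E = 2.351e-19 J.
N = E_total / E_photon = 3.71e11.

3.71e11 photons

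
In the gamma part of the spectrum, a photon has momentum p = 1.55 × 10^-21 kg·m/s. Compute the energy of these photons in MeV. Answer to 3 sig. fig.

For a photon E = pc, so E = 4.647 × 10^-13 J.
Converting to MeV: E = 2.900 MeV ≈ 2.90 MeV.

2.90 MeV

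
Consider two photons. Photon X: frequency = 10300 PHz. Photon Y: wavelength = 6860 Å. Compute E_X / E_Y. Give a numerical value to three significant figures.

2.36 × 10^4

E_X = 6.825 × 10^-15 J (from frequency = 10300 PHz, via E = hf).
E_Y = 2.896 × 10^-19 J (from wavelength = 6860 Å, via E = hc/λ).
Ratio = 6.825 × 10^-15 / 2.896 × 10^-19 = 2.36 × 10^4.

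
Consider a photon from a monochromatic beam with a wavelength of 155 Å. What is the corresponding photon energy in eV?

80.0 eV

First convert: λ = 155 Å = 1.55 × 10^-8 m.
Apply E = hc/λ: E = 1.282 × 10^-17 J.
Converting to eV: E = 79.99 eV ≈ 80.0 eV.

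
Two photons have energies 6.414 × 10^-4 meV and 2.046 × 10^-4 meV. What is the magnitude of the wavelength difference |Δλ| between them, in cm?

Using λ = hc/E: λ₁ = 1.9330 m, λ₂ = 6.0598 m.
|Δλ| = |1.9330 − 6.0598| = 4.13 m = 413 cm.

413 cm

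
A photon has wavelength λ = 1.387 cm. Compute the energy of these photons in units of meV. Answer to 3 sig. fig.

0.0894 meV

Use h = 6.62607015e-34 J·s, c = 2.99792458e8 m/s, 1 eV = 1.602176634e-19 J.
Convert to SI: λ = 1.387 cm = 0.01387 m.
Apply E = hc/λ: E = 1.432e-23 J.
Converting to meV: E = 0.08939 meV ≈ 0.0894 meV.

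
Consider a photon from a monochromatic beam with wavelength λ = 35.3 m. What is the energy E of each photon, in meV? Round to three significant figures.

3.51·10^-5 meV

Take h = 6.62607015·10^-34 J·s, c = 2.99792458·10^8 m/s, 1 eV = 1.602176634·10^-19 J.
Since E = hc/λ for a photon, E = 5.627·10^-27 J.
Converting to meV: E = 3.512·10^-5 meV ≈ 3.51·10^-5 meV.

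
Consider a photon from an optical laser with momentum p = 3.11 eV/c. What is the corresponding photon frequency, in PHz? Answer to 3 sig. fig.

In SI units: p = 3.11 eV/c = 1.6621e-27 kg·m/s.
The photon relation is f = pc/h, giving f = 7.520e14 Hz.
Converting to PHz: f = 0.7520 PHz ≈ 0.752 PHz.

0.752 PHz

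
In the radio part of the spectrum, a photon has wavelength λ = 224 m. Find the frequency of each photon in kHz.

Use c = 2.99792458 × 10^8 m/s.
Since f = c/λ for a photon, f = 1.338 × 10^6 Hz.
Converting to kHz: f = 1338 kHz ≈ 1340 kHz.

1340 kHz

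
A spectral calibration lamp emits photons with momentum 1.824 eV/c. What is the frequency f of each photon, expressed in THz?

441 THz

Use h = 6.62607015·10^-34 J·s, c = 2.99792458·10^8 m/s, 1 eV = 1.602176634·10^-19 J.
Convert to SI: p = 1.824 eV/c = 9.7480·10^-28 kg·m/s.
For a photon f = pc/h, so f = 4.410·10^14 Hz.
Converting to THz: f = 441.0 THz ≈ 441 THz.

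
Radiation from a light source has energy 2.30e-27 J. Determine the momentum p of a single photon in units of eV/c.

1.44e-8 eV/c

The photon relation is p = E/c, giving p = 7.672e-36 kg·m/s.
Converting to eV/c: p = 1.436e-8 eV/c ≈ 1.44e-8 eV/c.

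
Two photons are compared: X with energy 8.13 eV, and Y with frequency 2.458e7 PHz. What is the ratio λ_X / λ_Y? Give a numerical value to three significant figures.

1.25e7

λ_X = 1.525e-7 m (from energy = 8.13 eV, via λ = hc/E).
λ_Y = 1.220e-14 m (from frequency = 2.458e7 PHz, via λ = c/f).
Ratio = 1.525e-7 / 1.220e-14 = 1.25e7.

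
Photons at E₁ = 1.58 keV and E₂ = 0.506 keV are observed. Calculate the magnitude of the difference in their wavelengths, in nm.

Using λ = hc/E: λ₁ = 7.847e-10 m, λ₂ = 2.450e-9 m.
|Δλ| = |7.847e-10 − 2.450e-9| = 1.67e-9 m = 1.67 nm.

1.67 nm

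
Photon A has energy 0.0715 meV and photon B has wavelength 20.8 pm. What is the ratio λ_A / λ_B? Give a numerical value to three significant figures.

8.34e8

λ_A = 0.01734 m (from energy = 0.0715 meV, via λ = hc/E).
λ_B = 2.080e-11 m (from wavelength = 20.8 pm, via λ given directly).
Ratio = 0.01734 / 2.080e-11 = 8.34e8.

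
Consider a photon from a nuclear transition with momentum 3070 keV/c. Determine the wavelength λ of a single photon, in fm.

404 fm

In SI units: p = 3070 keV/c = 1.6407e-21 kg·m/s.
For a photon λ = h/p, so λ = 4.039e-13 m.
Converting to fm: λ = 403.9 fm ≈ 404 fm.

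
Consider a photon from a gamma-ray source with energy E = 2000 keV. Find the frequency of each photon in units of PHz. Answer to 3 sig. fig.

In SI units: E = 2000 keV = 3.2044e-13 J.
For a photon f = E/h, so f = 4.836e20 Hz.
Converting to PHz: f = 483600 PHz ≈ 4.84e5 PHz.

4.84e5 PHz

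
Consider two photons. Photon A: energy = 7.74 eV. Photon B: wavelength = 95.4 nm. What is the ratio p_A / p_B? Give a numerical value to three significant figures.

0.596

p_A = 4.136e-27 kg·m/s (from energy = 7.74 eV, via p = E/c).
p_B = 6.946e-27 kg·m/s (from wavelength = 95.4 nm, via p = h/λ).
Ratio = 4.136e-27 / 6.946e-27 = 0.596.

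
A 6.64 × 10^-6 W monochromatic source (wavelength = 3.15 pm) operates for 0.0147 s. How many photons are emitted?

1.55 × 10^6 photons

Total energy: E_total = P·t = 6.64 × 10^-6 × 0.0147 = 9.761 × 10^-8 J.
Per-photon energy: E = 6.306 × 10^-14 J.
N = E_total / E_photon = 1.55 × 10^6.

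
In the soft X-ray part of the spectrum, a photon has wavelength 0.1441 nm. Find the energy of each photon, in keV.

Use h = 6.62607015e-34 J·s, c = 2.99792458e8 m/s, 1 eV = 1.602176634e-19 J.
Convert to SI: λ = 0.1441 nm = 1.441e-10 m.
The photon relation is E = hc/λ, giving E = 1.379e-15 J.
Converting to keV: E = 8.604 keV ≈ 8.60 keV.

8.60 keV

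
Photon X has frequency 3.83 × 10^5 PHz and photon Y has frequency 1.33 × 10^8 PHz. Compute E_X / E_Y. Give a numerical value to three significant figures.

2.88 × 10^-3

E_X = 2.538 × 10^-13 J (from frequency = 3.83 × 10^5 PHz, via E = hf).
E_Y = 8.813 × 10^-11 J (from frequency = 1.33 × 10^8 PHz, via E = hf).
Ratio = 2.538 × 10^-13 / 8.813 × 10^-11 = 2.88 × 10^-3.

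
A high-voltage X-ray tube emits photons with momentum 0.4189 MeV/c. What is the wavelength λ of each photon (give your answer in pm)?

In SI units: p = 0.4189 MeV/c = 2.2387 × 10^-22 kg·m/s.
For a photon λ = h/p, so λ = 2.960 × 10^-12 m.
Converting to pm: λ = 2.960 pm ≈ 2.96 pm.

2.96 pm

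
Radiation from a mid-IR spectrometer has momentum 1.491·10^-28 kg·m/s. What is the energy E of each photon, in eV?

0.279 eV

The photon relation is E = pc, giving E = 4.470·10^-20 J.
Converting to eV: E = 0.2790 eV ≈ 0.279 eV.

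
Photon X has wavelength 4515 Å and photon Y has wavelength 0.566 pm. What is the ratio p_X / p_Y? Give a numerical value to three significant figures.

1.25 × 10^-6

p_X = 1.468 × 10^-27 kg·m/s (from wavelength = 4515 Å, via p = h/λ).
p_Y = 1.171 × 10^-21 kg·m/s (from wavelength = 0.566 pm, via p = h/λ).
Ratio = 1.468 × 10^-27 / 1.171 × 10^-21 = 1.25 × 10^-6.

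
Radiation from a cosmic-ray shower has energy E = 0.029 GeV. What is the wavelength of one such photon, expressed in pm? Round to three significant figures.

0.0428 pm

First convert: E = 0.029 GeV = 4.6463·10^-12 J.
The photon relation is λ = hc/E, giving λ = 4.275·10^-14 m.
Converting to pm: λ = 0.04275 pm ≈ 0.0428 pm.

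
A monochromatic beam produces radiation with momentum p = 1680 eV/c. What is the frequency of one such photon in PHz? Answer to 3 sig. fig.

Take h = 6.62607015e-34 J·s, c = 2.99792458e8 m/s, 1 eV = 1.602176634e-19 J.
In SI units: p = 1680 eV/c = 8.9784e-25 kg·m/s.
The photon relation is f = pc/h, giving f = 4.062e17 Hz.
Converting to PHz: f = 406.2 PHz ≈ 406 PHz.

406 PHz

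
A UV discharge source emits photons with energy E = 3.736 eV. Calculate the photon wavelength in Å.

In SI units: E = 3.736 eV = 5.9857 × 10^-19 J.
Since λ = hc/E for a photon, λ = 3.319 × 10^-7 m.
Converting to Å: λ = 3319 Å ≈ 3320 Å.

3320 Å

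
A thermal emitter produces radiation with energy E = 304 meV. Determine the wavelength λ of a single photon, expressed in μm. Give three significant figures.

4.08 μm

Take h = 6.62607015 × 10^-34 J·s, c = 2.99792458 × 10^8 m/s, 1 eV = 1.602176634 × 10^-19 J.
Convert to SI: E = 304 meV = 4.8706 × 10^-20 J.
Since λ = hc/E for a photon, λ = 4.078 × 10^-6 m.
Converting to μm: λ = 4.078 μm ≈ 4.08 μm.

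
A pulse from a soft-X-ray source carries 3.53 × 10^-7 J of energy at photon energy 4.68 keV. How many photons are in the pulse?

Per-photon energy: E = 7.498 × 10^-16 J (from energy = 4.68 keV).
N = E_total / E_photon = 3.53 × 10^-7 J / 7.498 × 10^-16 J = 4.71 × 10^8.

4.71 × 10^8 photons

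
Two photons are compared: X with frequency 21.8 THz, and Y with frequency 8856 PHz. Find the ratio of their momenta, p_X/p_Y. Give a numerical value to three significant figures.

p_X = 4.818·10^-29 kg·m/s (from frequency = 21.8 THz, via p = hf/c).
p_Y = 1.957·10^-23 kg·m/s (from frequency = 8856 PHz, via p = hf/c).
Ratio = 4.818·10^-29 / 1.957·10^-23 = 2.46·10^-6.

2.46·10^-6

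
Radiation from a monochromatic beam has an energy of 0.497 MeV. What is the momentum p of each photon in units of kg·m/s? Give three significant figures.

2.66e-22 kg·m/s

Use c = 2.99792458e8 m/s, 1 eV = 1.602176634e-19 J.
First convert: E = 0.497 MeV = 7.9628e-14 J.
Since p = E/c for a photon, p = 2.656e-22 kg·m/s.
So p ≈ 2.66e-22 kg·m/s.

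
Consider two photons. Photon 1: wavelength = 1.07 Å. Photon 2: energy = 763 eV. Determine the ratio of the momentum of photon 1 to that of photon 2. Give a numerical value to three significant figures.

p_1 = 6.193 × 10^-24 kg·m/s (from wavelength = 1.07 Å, via p = h/λ).
p_2 = 4.078 × 10^-25 kg·m/s (from energy = 763 eV, via p = E/c).
Ratio = 6.193 × 10^-24 / 4.078 × 10^-25 = 15.2.

15.2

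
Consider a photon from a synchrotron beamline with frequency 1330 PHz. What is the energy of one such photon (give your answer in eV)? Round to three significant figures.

5500 eV

Take h = 6.62607015 × 10^-34 J·s, 1 eV = 1.602176634 × 10^-19 J.
Convert to SI: f = 1330 PHz = 1.33 × 10^18 Hz.
The photon relation is E = hf, giving E = 8.813 × 10^-16 J.
Converting to eV: E = 5500 eV ≈ 5500 eV.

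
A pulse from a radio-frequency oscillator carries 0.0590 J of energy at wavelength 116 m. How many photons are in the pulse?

3.45 × 10^25 photons

Per-photon energy: E = 1.712 × 10^-27 J (from wavelength = 116 m).
N = E_total / E_photon = 0.0590 J / 1.712 × 10^-27 J = 3.45 × 10^25.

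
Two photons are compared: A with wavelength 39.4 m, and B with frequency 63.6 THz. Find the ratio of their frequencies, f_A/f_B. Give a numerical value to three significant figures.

1.20e-7

f_A = 7.609e6 Hz (from wavelength = 39.4 m, via f = c/λ).
f_B = 6.360e13 Hz (from frequency = 63.6 THz, via f given directly).
Ratio = 7.609e6 / 6.360e13 = 1.20e-7.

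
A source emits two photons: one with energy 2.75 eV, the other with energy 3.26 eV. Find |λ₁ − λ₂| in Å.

Using λ = hc/E: λ₁ = 4.509 × 10^-7 m, λ₂ = 3.803 × 10^-7 m.
|Δλ| = |4.509 × 10^-7 − 3.803 × 10^-7| = 7.05 × 10^-8 m = 705 Å.

705 Å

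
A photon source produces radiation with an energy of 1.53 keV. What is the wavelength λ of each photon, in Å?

First convert: E = 1.53 keV = 2.4513e-16 J.
Since λ = hc/E for a photon, λ = 8.104e-10 m.
Converting to Å: λ = 8.104 Å ≈ 8.10 Å.

8.10 Å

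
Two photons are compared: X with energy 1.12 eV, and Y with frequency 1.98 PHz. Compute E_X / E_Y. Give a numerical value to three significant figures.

E_X = 1.794 × 10^-19 J (from energy = 1.12 eV, via E given directly).
E_Y = 1.312 × 10^-18 J (from frequency = 1.98 PHz, via E = hf).
Ratio = 1.794 × 10^-19 / 1.312 × 10^-18 = 0.137.

0.137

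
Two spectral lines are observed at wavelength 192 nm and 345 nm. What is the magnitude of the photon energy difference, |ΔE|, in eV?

2.86 eV

Using E = hc/λ: E₁ = 1.035e-18 J, E₂ = 5.758e-19 J.
|ΔE| = |1.035e-18 − 5.758e-19| = 4.59e-19 J = 2.86 eV.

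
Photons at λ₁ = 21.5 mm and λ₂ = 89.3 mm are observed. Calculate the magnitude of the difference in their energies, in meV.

Using E = hc/λ: E₁ = 9.239 × 10^-24 J, E₂ = 2.224 × 10^-24 J.
|ΔE| = |9.239 × 10^-24 − 2.224 × 10^-24| = 7.01 × 10^-24 J = 0.0438 meV.

0.0438 meV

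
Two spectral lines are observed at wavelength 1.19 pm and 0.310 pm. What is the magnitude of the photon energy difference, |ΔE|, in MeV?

2.96 MeV

Using E = hc/λ: E₁ = 1.669e-13 J, E₂ = 6.408e-13 J.
|ΔE| = |1.669e-13 − 6.408e-13| = 4.74e-13 J = 2.96 MeV.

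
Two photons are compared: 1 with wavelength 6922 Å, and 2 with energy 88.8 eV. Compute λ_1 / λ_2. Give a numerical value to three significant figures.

49.6

λ_1 = 6.922e-7 m (from wavelength = 6922 Å, via λ given directly).
λ_2 = 1.396e-8 m (from energy = 88.8 eV, via λ = hc/E).
Ratio = 6.922e-7 / 1.396e-8 = 49.6.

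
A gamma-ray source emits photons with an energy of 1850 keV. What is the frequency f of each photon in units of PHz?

4.47 × 10^5 PHz

First convert: E = 1850 keV = 2.9640 × 10^-13 J.
Apply f = E/h: f = 4.473 × 10^20 Hz.
Converting to PHz: f = 447300 PHz ≈ 4.47 × 10^5 PHz.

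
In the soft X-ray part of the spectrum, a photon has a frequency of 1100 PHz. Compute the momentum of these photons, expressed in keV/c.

Use h = 6.62607015 × 10^-34 J·s, c = 2.99792458 × 10^8 m/s, 1 eV = 1.602176634 × 10^-19 J.
First convert: f = 1100 PHz = 1.10 × 10^18 Hz.
Since p = hf/c for a photon, p = 2.431 × 10^-24 kg·m/s.
Converting to keV/c: p = 4.549 keV/c ≈ 4.55 keV/c.

4.55 keV/c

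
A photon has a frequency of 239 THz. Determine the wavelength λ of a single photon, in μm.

(c = 2.99792458 × 10^8 m/s.)
In SI units: f = 239 THz = 2.39 × 10^14 Hz.
Since λ = c/f for a photon, λ = 1.254 × 10^-6 m.
Converting to μm: λ = 1.254 μm ≈ 1.25 μm.

1.25 μm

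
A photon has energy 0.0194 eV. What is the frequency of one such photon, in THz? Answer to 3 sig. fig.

4.69 THz

(h = 6.62607015e-34 J·s, 1 eV = 1.602176634e-19 J.)
Convert to SI: E = 0.0194 eV = 3.1082e-21 J.
Apply f = E/h: f = 4.691e12 Hz.
Converting to THz: f = 4.691 THz ≈ 4.69 THz.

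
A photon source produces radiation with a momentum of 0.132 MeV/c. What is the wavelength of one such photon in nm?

First convert: p = 0.132 MeV/c = 7.0545 × 10^-23 kg·m/s.
Since λ = h/p for a photon, λ = 9.393 × 10^-12 m.
Converting to nm: λ = 0.009393 nm ≈ 9.39 × 10^-3 nm.

9.39 × 10^-3 nm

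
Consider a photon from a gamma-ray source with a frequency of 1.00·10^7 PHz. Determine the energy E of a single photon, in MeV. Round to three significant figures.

In SI units: f = 1.00·10^7 PHz = 1.00·10^22 Hz.
Apply E = hf: E = 6.626·10^-12 J.
Converting to MeV: E = 41.36 MeV ≈ 41.4 MeV.

41.4 MeV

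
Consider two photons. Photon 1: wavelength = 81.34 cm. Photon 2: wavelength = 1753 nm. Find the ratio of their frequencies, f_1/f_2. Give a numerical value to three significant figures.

2.16e-6

f_1 = 3.686e8 Hz (from wavelength = 81.34 cm, via f = c/λ).
f_2 = 1.710e14 Hz (from wavelength = 1753 nm, via f = c/λ).
Ratio = 3.686e8 / 1.710e14 = 2.16e-6.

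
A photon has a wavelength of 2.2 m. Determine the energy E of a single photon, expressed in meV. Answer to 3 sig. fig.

5.64e-4 meV

Use h = 6.62607015e-34 J·s, c = 2.99792458e8 m/s, 1 eV = 1.602176634e-19 J.
Since E = hc/λ for a photon, E = 9.029e-26 J.
Converting to meV: E = 5.636e-4 meV ≈ 5.64e-4 meV.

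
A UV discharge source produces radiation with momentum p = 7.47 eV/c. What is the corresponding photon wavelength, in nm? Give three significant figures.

166 nm

(h = 6.62607015 × 10^-34 J·s, c = 2.99792458 × 10^8 m/s, 1 eV = 1.602176634 × 10^-19 J.)
First convert: p = 7.47 eV/c = 3.9922 × 10^-27 kg·m/s.
Since λ = h/p for a photon, λ = 1.660 × 10^-7 m.
Converting to nm: λ = 166.0 nm ≈ 166 nm.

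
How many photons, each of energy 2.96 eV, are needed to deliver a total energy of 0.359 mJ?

7.57e14 photons

Per-photon energy: E = 4.742e-19 J (from energy = 2.96 eV).
N = E_total / E_photon = 3.59e-4 J / 4.742e-19 J = 7.57e14.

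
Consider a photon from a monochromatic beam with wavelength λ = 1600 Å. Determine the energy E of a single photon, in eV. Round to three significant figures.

7.75 eV

First convert: λ = 1600 Å = 1.6 × 10^-7 m.
Apply E = hc/λ: E = 1.242 × 10^-18 J.
Converting to eV: E = 7.749 eV ≈ 7.75 eV.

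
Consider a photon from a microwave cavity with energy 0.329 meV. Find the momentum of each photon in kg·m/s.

Take c = 2.99792458e8 m/s, 1 eV = 1.602176634e-19 J.
First convert: E = 0.329 meV = 5.2712e-23 J.
For a photon p = E/c, so p = 1.758e-31 kg·m/s.
So p ≈ 1.76e-31 kg·m/s.

1.76e-31 kg·m/s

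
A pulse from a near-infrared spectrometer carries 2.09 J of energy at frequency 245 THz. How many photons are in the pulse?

1.29 × 10^19 photons

Per-photon energy: E = 1.623 × 10^-19 J (from frequency = 245 THz).
N = E_total / E_photon = 2.09 J / 1.623 × 10^-19 J = 1.29 × 10^19.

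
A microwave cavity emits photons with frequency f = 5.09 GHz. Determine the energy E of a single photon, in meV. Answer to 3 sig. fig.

Convert to SI: f = 5.09 GHz = 5.09e9 Hz.
Apply E = hf: E = 3.373e-24 J.
Converting to meV: E = 0.02105 meV ≈ 0.0211 meV.

0.0211 meV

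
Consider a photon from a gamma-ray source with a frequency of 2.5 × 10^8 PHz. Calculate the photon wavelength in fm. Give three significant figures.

1.20 fm

In SI units: f = 2.5 × 10^8 PHz = 2.5 × 10^23 Hz.
The photon relation is λ = c/f, giving λ = 1.199 × 10^-15 m.
Converting to fm: λ = 1.199 fm ≈ 1.20 fm.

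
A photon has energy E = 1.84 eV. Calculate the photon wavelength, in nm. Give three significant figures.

(h = 6.62607015 × 10^-34 J·s, c = 2.99792458 × 10^8 m/s, 1 eV = 1.602176634 × 10^-19 J.)
First convert: E = 1.84 eV = 2.9480 × 10^-19 J.
Since λ = hc/E for a photon, λ = 6.738 × 10^-7 m.
Converting to nm: λ = 673.8 nm ≈ 674 nm.

674 nm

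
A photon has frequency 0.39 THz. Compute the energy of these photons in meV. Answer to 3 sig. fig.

1.61 meV

Take h = 6.62607015 × 10^-34 J·s, 1 eV = 1.602176634 × 10^-19 J.
Convert to SI: f = 0.39 THz = 3.9 × 10^11 Hz.
Since E = hf for a photon, E = 2.584 × 10^-22 J.
Converting to meV: E = 1.613 meV ≈ 1.61 meV.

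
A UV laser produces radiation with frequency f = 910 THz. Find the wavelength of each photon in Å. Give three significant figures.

First convert: f = 910 THz = 9.1 × 10^14 Hz.
The photon relation is λ = c/f, giving λ = 3.294 × 10^-7 m.
Converting to Å: λ = 3294 Å ≈ 3290 Å.

3290 Å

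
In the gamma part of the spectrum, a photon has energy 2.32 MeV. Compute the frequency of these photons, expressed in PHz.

5.61·10^5 PHz

Convert to SI: E = 2.32 MeV = 3.7170·10^-13 J.
The photon relation is f = E/h, giving f = 5.610·10^20 Hz.
Converting to PHz: f = 561000 PHz ≈ 5.61·10^5 PHz.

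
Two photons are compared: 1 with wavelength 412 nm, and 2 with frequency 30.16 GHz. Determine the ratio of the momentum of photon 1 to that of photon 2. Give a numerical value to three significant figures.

p_1 = 1.608 × 10^-27 kg·m/s (from wavelength = 412 nm, via p = h/λ).
p_2 = 6.666 × 10^-32 kg·m/s (from frequency = 30.16 GHz, via p = hf/c).
Ratio = 1.608 × 10^-27 / 6.666 × 10^-32 = 2.41 × 10^4.

2.41 × 10^4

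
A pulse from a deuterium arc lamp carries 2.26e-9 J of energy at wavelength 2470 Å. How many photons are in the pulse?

Per-photon energy: E = 8.042e-19 J (from wavelength = 2470 Å).
N = E_total / E_photon = 2.26e-9 J / 8.042e-19 J = 2.81e9.

2.81e9 photons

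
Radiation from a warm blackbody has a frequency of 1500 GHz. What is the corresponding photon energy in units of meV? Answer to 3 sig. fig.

6.20 meV

Convert to SI: f = 1500 GHz = 1.5e12 Hz.
Since E = hf for a photon, E = 9.939e-22 J.
Converting to meV: E = 6.204 meV ≈ 6.20 meV.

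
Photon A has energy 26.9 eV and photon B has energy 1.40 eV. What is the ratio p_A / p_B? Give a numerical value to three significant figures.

19.2

p_A = 1.438e-26 kg·m/s (from energy = 26.9 eV, via p = E/c).
p_B = 7.482e-28 kg·m/s (from energy = 1.40 eV, via p = E/c).
Ratio = 1.438e-26 / 7.482e-28 = 19.2.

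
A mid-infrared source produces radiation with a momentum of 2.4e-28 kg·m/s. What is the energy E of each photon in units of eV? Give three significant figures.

0.449 eV

The photon relation is E = pc, giving E = 7.195e-20 J.
Converting to eV: E = 0.4491 eV ≈ 0.449 eV.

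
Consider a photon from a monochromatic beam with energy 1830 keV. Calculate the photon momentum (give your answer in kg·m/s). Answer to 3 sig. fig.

9.78e-22 kg·m/s

Use c = 2.99792458e8 m/s, 1 eV = 1.602176634e-19 J.
First convert: E = 1830 keV = 2.9320e-13 J.
The photon relation is p = E/c, giving p = 9.780e-22 kg·m/s.
So p ≈ 9.78e-22 kg·m/s.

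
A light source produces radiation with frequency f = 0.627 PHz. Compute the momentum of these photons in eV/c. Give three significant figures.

In SI units: f = 0.627 PHz = 6.27·10^14 Hz.
Since p = hf/c for a photon, p = 1.386·10^-27 kg·m/s.
Converting to eV/c: p = 2.593 eV/c ≈ 2.59 eV/c.

2.59 eV/c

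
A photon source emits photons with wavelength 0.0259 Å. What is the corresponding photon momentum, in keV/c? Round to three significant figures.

In SI units: λ = 0.0259 Å = 2.59 × 10^-12 m.
For a photon p = h/λ, so p = 2.558 × 10^-22 kg·m/s.
Converting to keV/c: p = 478.7 keV/c ≈ 479 keV/c.

479 keV/c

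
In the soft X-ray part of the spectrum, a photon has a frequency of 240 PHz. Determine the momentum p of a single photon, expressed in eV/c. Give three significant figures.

993 eV/c

(h = 6.62607015e-34 J·s, c = 2.99792458e8 m/s, 1 eV = 1.602176634e-19 J.)
Convert to SI: f = 240 PHz = 2.4e17 Hz.
Since p = hf/c for a photon, p = 5.305e-25 kg·m/s.
Converting to eV/c: p = 992.6 eV/c ≈ 993 eV/c.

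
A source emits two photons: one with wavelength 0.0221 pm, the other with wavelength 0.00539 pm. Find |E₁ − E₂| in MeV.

Using E = hc/λ: E₁ = 8.988e-12 J, E₂ = 3.685e-11 J.
|ΔE| = |8.988e-12 − 3.685e-11| = 2.79e-11 J = 174 MeV.

174 MeV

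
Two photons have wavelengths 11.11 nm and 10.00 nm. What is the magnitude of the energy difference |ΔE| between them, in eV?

12.4 eV

Using E = hc/λ: E₁ = 1.7880e-17 J, E₂ = 1.9864e-17 J.
|ΔE| = |1.7880e-17 − 1.9864e-17| = 1.98e-18 J = 12.4 eV.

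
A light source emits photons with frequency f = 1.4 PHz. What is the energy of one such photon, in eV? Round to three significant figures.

5.79 eV

First convert: f = 1.4 PHz = 1.4 × 10^15 Hz.
The photon relation is E = hf, giving E = 9.276 × 10^-19 J.
Converting to eV: E = 5.790 eV ≈ 5.79 eV.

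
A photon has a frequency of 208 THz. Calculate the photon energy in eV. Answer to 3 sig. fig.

First convert: f = 208 THz = 2.08e14 Hz.
Since E = hf for a photon, E = 1.378e-19 J.
Converting to eV: E = 0.8602 eV ≈ 0.860 eV.

0.860 eV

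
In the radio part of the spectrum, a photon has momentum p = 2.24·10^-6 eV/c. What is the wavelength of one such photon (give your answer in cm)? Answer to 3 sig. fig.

Take h = 6.62607015·10^-34 J·s, c = 2.99792458·10^8 m/s, 1 eV = 1.602176634·10^-19 J.
Convert to SI: p = 2.24·10^-6 eV/c = 1.1971·10^-33 kg·m/s.
For a photon λ = h/p, so λ = 0.5535 m.
Converting to cm: λ = 55.35 cm ≈ 55.4 cm.

55.4 cm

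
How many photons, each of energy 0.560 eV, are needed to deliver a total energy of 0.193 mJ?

Per-photon energy: E = 8.972·10^-20 J (from energy = 0.560 eV).
N = E_total / E_photon = 1.93·10^-4 J / 8.972·10^-20 J = 2.15·10^15.

2.15·10^15 photons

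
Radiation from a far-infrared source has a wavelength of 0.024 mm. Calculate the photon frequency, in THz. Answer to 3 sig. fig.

First convert: λ = 0.024 mm = 2.4e-5 m.
Since f = c/λ for a photon, f = 1.249e13 Hz.
Converting to THz: f = 12.49 THz ≈ 12.5 THz.

12.5 THz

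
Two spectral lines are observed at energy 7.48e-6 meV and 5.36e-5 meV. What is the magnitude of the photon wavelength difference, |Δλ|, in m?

Using λ = hc/E: λ₁ = 165.8 m, λ₂ = 23.13 m.
|Δλ| = |165.8 − 23.13| = 143 m.

143 m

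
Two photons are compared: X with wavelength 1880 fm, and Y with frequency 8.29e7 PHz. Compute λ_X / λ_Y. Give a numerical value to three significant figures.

520

λ_X = 1.880e-12 m (from wavelength = 1880 fm, via λ given directly).
λ_Y = 3.616e-15 m (from frequency = 8.29e7 PHz, via λ = c/f).
Ratio = 1.880e-12 / 3.616e-15 = 520.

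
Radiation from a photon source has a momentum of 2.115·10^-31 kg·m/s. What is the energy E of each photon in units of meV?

0.396 meV

Use c = 2.99792458·10^8 m/s, 1 eV = 1.602176634·10^-19 J.
The photon relation is E = pc, giving E = 6.341·10^-23 J.
Converting to meV: E = 0.3957 meV ≈ 0.396 meV.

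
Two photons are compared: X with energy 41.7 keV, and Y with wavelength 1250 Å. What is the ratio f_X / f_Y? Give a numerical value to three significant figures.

4200

f_X = 1.008e19 Hz (from energy = 41.7 keV, via f = E/h).
f_Y = 2.398e15 Hz (from wavelength = 1250 Å, via f = c/λ).
Ratio = 1.008e19 / 2.398e15 = 4200.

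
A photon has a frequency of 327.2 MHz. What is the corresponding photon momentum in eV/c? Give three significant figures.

Convert to SI: f = 327.2 MHz = 3.272 × 10^8 Hz.
The photon relation is p = hf/c, giving p = 7.232 × 10^-34 kg·m/s.
Converting to eV/c: p = 1.353 × 10^-6 eV/c ≈ 1.35 × 10^-6 eV/c.

1.35 × 10^-6 eV/c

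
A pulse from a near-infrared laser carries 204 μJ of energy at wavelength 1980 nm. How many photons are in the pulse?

2.03 × 10^15 photons

Per-photon energy: E = 1.003 × 10^-19 J (from wavelength = 1980 nm).
N = E_total / E_photon = 2.04 × 10^-4 J / 1.003 × 10^-19 J = 2.03 × 10^15.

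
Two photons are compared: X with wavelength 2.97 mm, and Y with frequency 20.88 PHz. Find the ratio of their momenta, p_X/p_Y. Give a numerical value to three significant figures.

p_X = 2.231e-31 kg·m/s (from wavelength = 2.97 mm, via p = h/λ).
p_Y = 4.615e-26 kg·m/s (from frequency = 20.88 PHz, via p = hf/c).
Ratio = 2.231e-31 / 4.615e-26 = 4.83e-6.

4.83e-6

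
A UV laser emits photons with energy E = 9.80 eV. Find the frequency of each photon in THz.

2370 THz

Take h = 6.62607015·10^-34 J·s, 1 eV = 1.602176634·10^-19 J.
In SI units: E = 9.80 eV = 1.5701·10^-18 J.
The photon relation is f = E/h, giving f = 2.370·10^15 Hz.
Converting to THz: f = 2370 THz ≈ 2370 THz.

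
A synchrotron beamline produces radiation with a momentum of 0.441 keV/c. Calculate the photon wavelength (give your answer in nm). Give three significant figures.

2.81 nm

(h = 6.62607015e-34 J·s, c = 2.99792458e8 m/s, 1 eV = 1.602176634e-19 J.)
Convert to SI: p = 0.441 keV/c = 2.3568e-25 kg·m/s.
For a photon λ = h/p, so λ = 2.811e-9 m.
Converting to nm: λ = 2.811 nm ≈ 2.81 nm.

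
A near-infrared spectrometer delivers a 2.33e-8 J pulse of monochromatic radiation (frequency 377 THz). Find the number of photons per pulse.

9.33e10 photons

Per-photon energy: E = 2.498e-19 J (from frequency = 377 THz).
N = E_total / E_photon = 2.33e-8 J / 2.498e-19 J = 9.33e10.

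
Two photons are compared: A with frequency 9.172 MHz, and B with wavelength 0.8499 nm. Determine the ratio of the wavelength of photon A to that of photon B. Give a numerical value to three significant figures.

3.85e10

λ_A = 32.69 m (from frequency = 9.172 MHz, via λ = c/f).
λ_B = 8.499e-10 m (from wavelength = 0.8499 nm, via λ given directly).
Ratio = 32.69 / 8.499e-10 = 3.85e10.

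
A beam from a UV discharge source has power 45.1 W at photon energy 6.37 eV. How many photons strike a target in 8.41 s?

3.72 × 10^20 photons

Total energy: E_total = P·t = 45.1 × 8.41 = 379.3 J.
Per-photon energy: E = 1.021 × 10^-18 J.
N = E_total / E_photon = 3.72 × 10^20.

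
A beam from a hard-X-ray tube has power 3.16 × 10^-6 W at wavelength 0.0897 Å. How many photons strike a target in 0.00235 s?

Total energy: E_total = P·t = 3.16 × 10^-6 × 0.00235 = 7.426 × 10^-9 J.
Per-photon energy: E = 2.215 × 10^-14 J.
N = E_total / E_photon = 3.35 × 10^5.

3.35 × 10^5 photons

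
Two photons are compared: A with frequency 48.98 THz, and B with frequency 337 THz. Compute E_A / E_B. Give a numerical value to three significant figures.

0.145

E_A = 3.245 × 10^-20 J (from frequency = 48.98 THz, via E = hf).
E_B = 2.233 × 10^-19 J (from frequency = 337 THz, via E = hf).
Ratio = 3.245 × 10^-20 / 2.233 × 10^-19 = 0.145.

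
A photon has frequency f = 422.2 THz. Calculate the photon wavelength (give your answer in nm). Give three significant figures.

710 nm

First convert: f = 422.2 THz = 4.222 × 10^14 Hz.
For a photon λ = c/f, so λ = 7.101 × 10^-7 m.
Converting to nm: λ = 710.1 nm ≈ 710 nm.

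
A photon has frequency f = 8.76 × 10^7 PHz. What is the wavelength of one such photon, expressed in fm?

Convert to SI: f = 8.76 × 10^7 PHz = 8.76 × 10^22 Hz.
Since λ = c/f for a photon, λ = 3.422 × 10^-15 m.
Converting to fm: λ = 3.422 fm ≈ 3.42 fm.

3.42 fm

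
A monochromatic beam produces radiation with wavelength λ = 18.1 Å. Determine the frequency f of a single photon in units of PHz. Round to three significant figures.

166 PHz

Convert to SI: λ = 18.1 Å = 1.81e-9 m.
For a photon f = c/λ, so f = 1.656e17 Hz.
Converting to PHz: f = 165.6 PHz ≈ 166 PHz.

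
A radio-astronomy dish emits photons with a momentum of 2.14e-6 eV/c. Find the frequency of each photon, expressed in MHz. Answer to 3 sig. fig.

517 MHz

First convert: p = 2.14e-6 eV/c = 1.1437e-33 kg·m/s.
The photon relation is f = pc/h, giving f = 5.174e8 Hz.
Converting to MHz: f = 517.4 MHz ≈ 517 MHz.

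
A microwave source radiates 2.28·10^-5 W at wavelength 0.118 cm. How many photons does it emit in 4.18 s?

Total energy: E_total = P·t = 2.28·10^-5 × 4.18 = 9.530·10^-5 J.
Per-photon energy: E = 1.683·10^-22 J.
N = E_total / E_photon = 5.66·10^17.

5.66·10^17 photons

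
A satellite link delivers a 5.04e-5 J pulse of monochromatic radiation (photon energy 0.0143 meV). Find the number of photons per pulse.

Per-photon energy: E = 2.291e-24 J (from energy = 0.0143 meV).
N = E_total / E_photon = 5.04e-5 J / 2.291e-24 J = 2.20e19.

2.20e19 photons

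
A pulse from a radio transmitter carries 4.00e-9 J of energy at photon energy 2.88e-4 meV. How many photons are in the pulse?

Per-photon energy: E = 4.614e-26 J (from energy = 2.88e-4 meV).
N = E_total / E_photon = 4.00e-9 J / 4.614e-26 J = 8.67e16.

8.67e16 photons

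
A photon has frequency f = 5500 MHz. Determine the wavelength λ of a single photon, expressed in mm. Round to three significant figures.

54.5 mm

(c = 2.99792458 × 10^8 m/s.)
First convert: f = 5500 MHz = 5.5 × 10^9 Hz.
The photon relation is λ = c/f, giving λ = 0.05451 m.
Converting to mm: λ = 54.51 mm ≈ 54.5 mm.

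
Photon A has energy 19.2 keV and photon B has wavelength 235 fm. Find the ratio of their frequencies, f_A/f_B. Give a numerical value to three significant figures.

f_A = 4.643·10^18 Hz (from energy = 19.2 keV, via f = E/h).
f_B = 1.276·10^21 Hz (from wavelength = 235 fm, via f = c/λ).
Ratio = 4.643·10^18 / 1.276·10^21 = 3.64·10^-3.

3.64·10^-3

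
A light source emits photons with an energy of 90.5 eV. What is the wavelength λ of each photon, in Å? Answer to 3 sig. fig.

137 Å

Use h = 6.62607015·10^-34 J·s, c = 2.99792458·10^8 m/s, 1 eV = 1.602176634·10^-19 J.
First convert: E = 90.5 eV = 1.4500·10^-17 J.
Since λ = hc/E for a photon, λ = 1.370·10^-8 m.
Converting to Å: λ = 137.0 Å ≈ 137 Å.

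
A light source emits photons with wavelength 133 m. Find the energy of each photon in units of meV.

9.32e-6 meV

Take h = 6.62607015e-34 J·s, c = 2.99792458e8 m/s, 1 eV = 1.602176634e-19 J.
The photon relation is E = hc/λ, giving E = 1.494e-27 J.
Converting to meV: E = 9.322e-6 meV ≈ 9.32e-6 meV.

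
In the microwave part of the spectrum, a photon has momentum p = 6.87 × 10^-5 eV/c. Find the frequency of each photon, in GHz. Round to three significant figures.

Use h = 6.62607015 × 10^-34 J·s, c = 2.99792458 × 10^8 m/s, 1 eV = 1.602176634 × 10^-19 J.
First convert: p = 6.87 × 10^-5 eV/c = 3.6715 × 10^-32 kg·m/s.
Apply f = pc/h: f = 1.661 × 10^10 Hz.
Converting to GHz: f = 16.61 GHz ≈ 16.6 GHz.

16.6 GHz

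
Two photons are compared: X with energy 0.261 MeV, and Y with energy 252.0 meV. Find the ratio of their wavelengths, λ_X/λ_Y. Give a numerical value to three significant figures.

λ_X = 4.750 × 10^-12 m (from energy = 0.261 MeV, via λ = hc/E).
λ_Y = 4.920 × 10^-6 m (from energy = 252.0 meV, via λ = hc/E).
Ratio = 4.750 × 10^-12 / 4.920 × 10^-6 = 9.66 × 10^-7.

9.66 × 10^-7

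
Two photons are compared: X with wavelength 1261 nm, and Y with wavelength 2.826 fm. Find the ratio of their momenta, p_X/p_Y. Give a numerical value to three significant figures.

2.24e-9

p_X = 5.255e-28 kg·m/s (from wavelength = 1261 nm, via p = h/λ).
p_Y = 2.345e-19 kg·m/s (from wavelength = 2.826 fm, via p = h/λ).
Ratio = 5.255e-28 / 2.345e-19 = 2.24e-9.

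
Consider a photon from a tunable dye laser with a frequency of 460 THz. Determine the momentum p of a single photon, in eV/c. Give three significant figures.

Convert to SI: f = 460 THz = 4.6·10^14 Hz.
The photon relation is p = hf/c, giving p = 1.017·10^-27 kg·m/s.
Converting to eV/c: p = 1.902 eV/c ≈ 1.90 eV/c.

1.90 eV/c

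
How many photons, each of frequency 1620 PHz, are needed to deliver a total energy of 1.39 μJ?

Per-photon energy: E = 1.073 × 10^-15 J (from frequency = 1620 PHz).
N = E_total / E_photon = 1.39 × 10^-6 J / 1.073 × 10^-15 J = 1.29 × 10^9.

1.29 × 10^9 photons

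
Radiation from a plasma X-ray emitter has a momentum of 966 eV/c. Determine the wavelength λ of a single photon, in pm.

1280 pm

First convert: p = 966 eV/c = 5.1626e-25 kg·m/s.
Since λ = h/p for a photon, λ = 1.283e-9 m.
Converting to pm: λ = 1283 pm ≈ 1280 pm.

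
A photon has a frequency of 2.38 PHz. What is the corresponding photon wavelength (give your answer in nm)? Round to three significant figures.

In SI units: f = 2.38 PHz = 2.38e15 Hz.
For a photon λ = c/f, so λ = 1.260e-7 m.
Converting to nm: λ = 126.0 nm ≈ 126 nm.

126 nm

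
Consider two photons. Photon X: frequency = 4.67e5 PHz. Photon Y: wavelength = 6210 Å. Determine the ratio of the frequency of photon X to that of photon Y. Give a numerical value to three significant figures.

f_X = 4.670e20 Hz (from frequency = 4.67e5 PHz, via f given directly).
f_Y = 4.828e14 Hz (from wavelength = 6210 Å, via f = c/λ).
Ratio = 4.670e20 / 4.828e14 = 9.67e5.

9.67e5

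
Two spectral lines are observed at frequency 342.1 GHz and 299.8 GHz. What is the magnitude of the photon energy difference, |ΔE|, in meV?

Using E = hf: E₁ = 2.2668 × 10^-22 J, E₂ = 1.9865 × 10^-22 J.
|ΔE| = |2.2668 × 10^-22 − 1.9865 × 10^-22| = 2.80 × 10^-23 J = 0.175 meV.

0.175 meV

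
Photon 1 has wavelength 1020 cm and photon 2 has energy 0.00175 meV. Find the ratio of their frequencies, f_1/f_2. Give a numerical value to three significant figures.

0.0695

f_1 = 2.939 × 10^7 Hz (from wavelength = 1020 cm, via f = c/λ).
f_2 = 4.231 × 10^8 Hz (from energy = 0.00175 meV, via f = E/h).
Ratio = 2.939 × 10^7 / 4.231 × 10^8 = 0.0695.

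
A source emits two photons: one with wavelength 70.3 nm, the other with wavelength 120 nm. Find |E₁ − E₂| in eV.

7.30 eV

Using E = hc/λ: E₁ = 2.826e-18 J, E₂ = 1.655e-18 J.
|ΔE| = |2.826e-18 − 1.655e-18| = 1.17e-18 J = 7.30 eV.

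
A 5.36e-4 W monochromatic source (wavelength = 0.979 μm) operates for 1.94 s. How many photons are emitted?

5.12e15 photons

Total energy: E_total = P·t = 5.36e-4 × 1.94 = 0.001040 J.
Per-photon energy: E = 2.029e-19 J.
N = E_total / E_photon = 5.12e15.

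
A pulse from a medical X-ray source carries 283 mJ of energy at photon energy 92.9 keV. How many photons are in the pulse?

1.90·10^13 photons

Per-photon energy: E = 1.488·10^-14 J (from energy = 92.9 keV).
N = E_total / E_photon = 0.283 J / 1.488·10^-14 J = 1.90·10^13.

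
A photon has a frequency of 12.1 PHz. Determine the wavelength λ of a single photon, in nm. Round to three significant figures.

In SI units: f = 12.1 PHz = 1.21e16 Hz.
The photon relation is λ = c/f, giving λ = 2.478e-8 m.
Converting to nm: λ = 24.78 nm ≈ 24.8 nm.

24.8 nm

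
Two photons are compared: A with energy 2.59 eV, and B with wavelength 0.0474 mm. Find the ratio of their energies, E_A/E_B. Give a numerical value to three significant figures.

99.0

E_A = 4.150 × 10^-19 J (from energy = 2.59 eV, via E given directly).
E_B = 4.191 × 10^-21 J (from wavelength = 0.0474 mm, via E = hc/λ).
Ratio = 4.150 × 10^-19 / 4.191 × 10^-21 = 99.0.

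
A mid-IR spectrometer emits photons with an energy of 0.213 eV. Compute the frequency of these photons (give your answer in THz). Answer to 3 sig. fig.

51.5 THz

First convert: E = 0.213 eV = 3.4126e-20 J.
Apply f = E/h: f = 5.150e13 Hz.
Converting to THz: f = 51.50 THz ≈ 51.5 THz.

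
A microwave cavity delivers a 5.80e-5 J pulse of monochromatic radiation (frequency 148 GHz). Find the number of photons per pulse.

5.91e17 photons

Per-photon energy: E = 9.807e-23 J (from frequency = 148 GHz).
N = E_total / E_photon = 5.80e-5 J / 9.807e-23 J = 5.91e17.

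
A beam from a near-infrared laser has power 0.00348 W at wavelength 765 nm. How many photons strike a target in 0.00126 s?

Total energy: E_total = P·t = 0.00348 × 0.00126 = 4.385 × 10^-6 J.
Per-photon energy: E = 2.597 × 10^-19 J.
N = E_total / E_photon = 1.69 × 10^13.

1.69 × 10^13 photons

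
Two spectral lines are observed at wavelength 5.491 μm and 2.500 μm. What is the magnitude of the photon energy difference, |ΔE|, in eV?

0.270 eV

Using E = hc/λ: E₁ = 3.6176e-20 J, E₂ = 7.9458e-20 J.
|ΔE| = |3.6176e-20 − 7.9458e-20| = 4.33e-20 J = 0.270 eV.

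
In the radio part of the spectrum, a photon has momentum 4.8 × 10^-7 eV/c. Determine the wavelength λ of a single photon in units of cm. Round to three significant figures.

In SI units: p = 4.8 × 10^-7 eV/c = 2.5653 × 10^-34 kg·m/s.
The photon relation is λ = h/p, giving λ = 2.583 m.
Converting to cm: λ = 258.3 cm ≈ 258 cm.

258 cm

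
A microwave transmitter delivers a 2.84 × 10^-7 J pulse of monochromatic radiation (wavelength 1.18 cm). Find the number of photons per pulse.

1.69 × 10^16 photons

Per-photon energy: E = 1.683 × 10^-23 J (from wavelength = 1.18 cm).
N = E_total / E_photon = 2.84 × 10^-7 J / 1.683 × 10^-23 J = 1.69 × 10^16.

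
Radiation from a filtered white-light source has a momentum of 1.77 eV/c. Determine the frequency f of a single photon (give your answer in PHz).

(h = 6.62607015e-34 J·s, c = 2.99792458e8 m/s, 1 eV = 1.602176634e-19 J.)
Convert to SI: p = 1.77 eV/c = 9.4594e-28 kg·m/s.
The photon relation is f = pc/h, giving f = 4.280e14 Hz.
Converting to PHz: f = 0.4280 PHz ≈ 0.428 PHz.

0.428 PHz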